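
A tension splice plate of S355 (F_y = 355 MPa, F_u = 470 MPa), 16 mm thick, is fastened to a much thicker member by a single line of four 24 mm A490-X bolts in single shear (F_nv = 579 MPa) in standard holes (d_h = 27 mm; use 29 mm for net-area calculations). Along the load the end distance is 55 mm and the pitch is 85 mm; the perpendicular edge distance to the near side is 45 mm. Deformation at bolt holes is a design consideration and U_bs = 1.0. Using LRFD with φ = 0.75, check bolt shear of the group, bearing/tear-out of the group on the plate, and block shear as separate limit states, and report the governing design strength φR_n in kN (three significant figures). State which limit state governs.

Bolt shear: A_b = π·24²/4 = 452.4 mm²; R_n = 579 × 452.4 × 4 × 1 / 1000 = 1048 kN → 0.75 × 1048 = 786 kN.
Bearing: edge l_c = 41.5, r_n = 374.5 kN; interior l_c = 58, r_n = 433.2 kN; R_n = 374.5 + 3·433.2 = 1674 kN → 1260 kN.
Block shear: A_gv = 4960, A_nv = 3336, A_nt = 488 mm²; R_n = min(0.6F_uA_nv, 0.6F_yA_gv) + U_bs·F_u·A_nt = 1170 kN → 878 kN.
Bolt shear governs: 786 kN.

786 kN (bolt shear governs)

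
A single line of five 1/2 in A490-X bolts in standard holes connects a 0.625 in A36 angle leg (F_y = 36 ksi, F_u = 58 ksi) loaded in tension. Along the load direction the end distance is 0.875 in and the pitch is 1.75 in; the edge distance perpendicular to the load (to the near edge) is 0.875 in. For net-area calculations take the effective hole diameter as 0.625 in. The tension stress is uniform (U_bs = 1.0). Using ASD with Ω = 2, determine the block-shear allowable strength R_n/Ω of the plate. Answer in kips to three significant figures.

Shear plane L_v = 0.875 + 4·1.75 = 7.875 in; A_gv = 7.875 × 0.625 = 4.922 in².
A_nv = (7.875 − 4.5·0.625) × 0.625 = 3.164 in².
A_nt = (0.875 − 0.5·0.625) × 0.625 = 0.3516 in².
0.6 F_u A_nv = 110.1 kips; 0.6 F_y A_gv = 106.3 kips → shear yielding governs the shear term.
R_n = 106.3 + 1.0 × 58 × 0.3516 = 126.7 kips.
Allowable strength R_n/Ω = 126.7 / 2 = 63.4 kips.

63.4 kips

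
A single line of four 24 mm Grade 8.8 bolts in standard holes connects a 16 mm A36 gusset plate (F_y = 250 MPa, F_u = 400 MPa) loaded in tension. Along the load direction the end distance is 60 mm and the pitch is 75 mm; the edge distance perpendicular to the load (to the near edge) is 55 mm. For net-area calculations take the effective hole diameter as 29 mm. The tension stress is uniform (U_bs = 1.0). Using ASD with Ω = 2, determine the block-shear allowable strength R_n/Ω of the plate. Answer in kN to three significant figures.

Shear plane L_v = 60 + 3·75 = 285 mm; A_gv = 285 × 16 = 4560 mm².
A_nv = (285 − 3.5·29) × 16 = 2936 mm².
A_nt = (55 − 0.5·29) × 16 = 648 mm².
0.6 F_u A_nv = 704.6 kN; 0.6 F_y A_gv = 684 kN → shear yielding governs the shear term.
R_n = 684 + 1.0 × 400 × 648 / 1000 = 943.2 kN.
Allowable strength R_n/Ω = 943.2 / 2 = 472 kN.

472 kN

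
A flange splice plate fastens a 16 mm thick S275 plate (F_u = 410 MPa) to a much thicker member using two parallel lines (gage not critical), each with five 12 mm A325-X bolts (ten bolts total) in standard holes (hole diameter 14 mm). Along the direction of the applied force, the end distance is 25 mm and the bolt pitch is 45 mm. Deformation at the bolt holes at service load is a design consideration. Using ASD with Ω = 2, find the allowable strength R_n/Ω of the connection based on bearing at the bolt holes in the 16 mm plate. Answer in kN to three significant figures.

Per bolt r_n = 1.2 l_c t F_u ≤ 2.4 d t F_u; upper limit = 2.4 × 12 × 16 × 410 / 1000 = 188.9 kN.
Edge bolt: l_c = 25 − 14/2 = 18 mm → 1.2 × 18 × 16 × 410 / 1000 = 141.7 → r_n = 141.7 kN.
Interior bolts: l_c = 45 − 14 = 31 mm → 1.2 × 31 × 16 × 410 / 1000 = 244 → r_n = 188.9 kN.
R_n = 2 × 141.7 + 8 × 188.9 = 1795 kN.
Allowable strength R_n/Ω = 1795 / 2 = 897 kN.

897 kN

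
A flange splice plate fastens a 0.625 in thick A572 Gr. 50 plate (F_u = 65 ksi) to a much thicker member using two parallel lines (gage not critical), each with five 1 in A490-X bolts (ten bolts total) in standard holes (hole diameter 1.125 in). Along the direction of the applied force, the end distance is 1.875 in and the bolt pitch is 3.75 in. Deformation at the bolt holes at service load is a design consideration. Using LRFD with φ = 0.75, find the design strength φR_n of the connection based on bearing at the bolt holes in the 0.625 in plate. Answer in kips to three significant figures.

681 kips

Per bolt r_n = 1.2 l_c t F_u ≤ 2.4 d t F_u; upper limit = 2.4 × 1 × 0.625 × 65 = 97.5 kips.
Edge bolt: l_c = 1.875 − 1.125/2 = 1.312 in → 1.2 × 1.312 × 0.625 × 65 = 63.98 → r_n = 63.98 kips.
Interior bolts: l_c = 3.75 − 1.125 = 2.625 in → 1.2 × 2.625 × 0.625 × 65 = 128 → r_n = 97.5 kips.
R_n = 2 × 63.98 + 8 × 97.5 = 908 kips.
Design strength φR_n = 0.75 × 908 = 681 kips.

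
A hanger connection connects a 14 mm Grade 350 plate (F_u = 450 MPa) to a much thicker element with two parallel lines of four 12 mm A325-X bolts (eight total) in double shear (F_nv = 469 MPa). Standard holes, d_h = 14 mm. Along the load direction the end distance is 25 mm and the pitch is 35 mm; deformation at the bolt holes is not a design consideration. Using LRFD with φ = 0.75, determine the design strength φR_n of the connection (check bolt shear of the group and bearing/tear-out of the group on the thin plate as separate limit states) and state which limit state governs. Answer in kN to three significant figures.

Bolt shear: A_b = π·12²/4 = 113.1 mm²; R_n = 469 × 113.1 × 8 × 2 / 1000 = 848.7 kN → 0.75 × 848.7 = 637 kN.
Bearing (1.5 l_c t F_u ≤ 3.0 d t F_u): upper limit = 3.0·12·14·450 / 1000 = 226.8 kN.
  Edge l_c = 25 − 14/2 = 18 → r_n = 170.1 kN; interior l_c = 35 − 14 = 21 → r_n = 198.5 kN.
  R_n,bearing = 2·170.1 + 6·198.5 = 1531 kN → 0.75 × 1531 = 1150 kN.
Bolt shear governs: 637 kN.

637 kN (bolt shear governs)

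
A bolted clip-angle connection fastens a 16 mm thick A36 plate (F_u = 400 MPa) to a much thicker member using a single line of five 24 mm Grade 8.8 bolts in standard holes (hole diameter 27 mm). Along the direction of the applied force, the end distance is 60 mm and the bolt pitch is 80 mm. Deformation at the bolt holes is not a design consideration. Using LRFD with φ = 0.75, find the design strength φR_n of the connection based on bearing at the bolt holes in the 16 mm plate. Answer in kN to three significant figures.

Per bolt r_n = 1.5 l_c t F_u ≤ 3.0 d t F_u; upper limit = 3.0 × 24 × 16 × 400 / 1000 = 460.8 kN.
Edge bolt: l_c = 60 − 27/2 = 46.5 mm → 1.5 × 46.5 × 16 × 400 / 1000 = 446.4 → r_n = 446.4 kN.
Interior bolts: l_c = 80 − 27 = 53 mm → 1.5 × 53 × 16 × 400 / 1000 = 508.8 → r_n = 460.8 kN.
R_n = 1 × 446.4 + 4 × 460.8 = 2290 kN.
Design strength φR_n = 0.75 × 2290 = 1720 kN.

1720 kN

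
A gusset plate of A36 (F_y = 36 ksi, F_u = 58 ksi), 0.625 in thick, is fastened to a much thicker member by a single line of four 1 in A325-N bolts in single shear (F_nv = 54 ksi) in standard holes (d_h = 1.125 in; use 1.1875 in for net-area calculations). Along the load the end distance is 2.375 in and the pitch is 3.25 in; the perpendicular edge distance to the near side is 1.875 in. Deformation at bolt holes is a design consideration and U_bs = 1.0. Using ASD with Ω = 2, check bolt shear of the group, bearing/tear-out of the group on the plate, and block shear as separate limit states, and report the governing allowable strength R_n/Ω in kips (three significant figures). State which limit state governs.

84.8 kips (bolt shear governs)

Bolt shear: A_b = π·1²/4 = 0.7854 in²; R_n = 54 × 0.7854 × 4 × 1 = 169.6 kips → 169.6 / 2 = 84.8 kips.
Bearing: edge l_c = 1.812, r_n = 78.84 kips; interior l_c = 2.125, r_n = 87 kips; R_n = 78.84 + 3·87 = 339.8 kips → 170 kips.
Block shear: A_gv = 7.578, A_nv = 4.98, A_nt = 0.8008 in²; R_n = min(0.6F_uA_nv, 0.6F_yA_gv) + U_bs·F_u·A_nt = 210.1 kips → 105 kips.
Bolt shear governs: 84.8 kips.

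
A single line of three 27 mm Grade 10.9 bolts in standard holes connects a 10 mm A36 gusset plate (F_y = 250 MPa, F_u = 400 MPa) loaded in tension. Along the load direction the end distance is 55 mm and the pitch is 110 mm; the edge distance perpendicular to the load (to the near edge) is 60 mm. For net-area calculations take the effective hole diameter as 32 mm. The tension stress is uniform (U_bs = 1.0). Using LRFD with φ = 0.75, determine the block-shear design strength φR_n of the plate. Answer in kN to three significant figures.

441 kN

Shear plane L_v = 55 + 2·110 = 275 mm; A_gv = 275 × 10 = 2750 mm².
A_nv = (275 − 2.5·32) × 10 = 1950 mm².
A_nt = (60 − 0.5·32) × 10 = 440 mm².
0.6 F_u A_nv = 468 kN; 0.6 F_y A_gv = 412.5 kN → shear yielding governs the shear term.
R_n = 412.5 + 1.0 × 400 × 440 / 1000 = 588.5 kN.
Design strength φR_n = 0.75 × 588.5 = 441 kN.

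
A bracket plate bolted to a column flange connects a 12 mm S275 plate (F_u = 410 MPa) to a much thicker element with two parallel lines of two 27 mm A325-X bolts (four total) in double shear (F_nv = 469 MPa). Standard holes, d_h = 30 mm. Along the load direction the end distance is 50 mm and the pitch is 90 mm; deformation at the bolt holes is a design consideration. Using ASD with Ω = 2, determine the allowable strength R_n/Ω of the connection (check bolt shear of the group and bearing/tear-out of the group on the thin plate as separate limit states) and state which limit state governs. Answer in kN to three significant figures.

525 kN (bearing governs)

Bolt shear: A_b = π·27²/4 = 572.6 mm²; R_n = 469 × 572.6 × 4 × 2 / 1000 = 2148 kN → 2148 / 2 = 1070 kN.
Bearing (1.2 l_c t F_u ≤ 2.4 d t F_u): upper limit = 2.4·27·12·410 / 1000 = 318.8 kN.
  Edge l_c = 50 − 30/2 = 35 → r_n = 206.6 kN; interior l_c = 90 − 30 = 60 → r_n = 318.8 kN.
  R_n,bearing = 2·206.6 + 2·318.8 = 1051 kN → 1051 / 2 = 525 kN.
Bearing governs: 525 kN.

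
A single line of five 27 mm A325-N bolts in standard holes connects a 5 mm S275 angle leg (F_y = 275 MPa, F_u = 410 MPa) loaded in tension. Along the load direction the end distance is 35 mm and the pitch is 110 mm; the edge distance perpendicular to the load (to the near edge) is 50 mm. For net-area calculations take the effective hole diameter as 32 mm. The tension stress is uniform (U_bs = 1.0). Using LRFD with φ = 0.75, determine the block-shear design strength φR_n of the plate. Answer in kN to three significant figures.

Shear plane L_v = 35 + 4·110 = 475 mm; A_gv = 475 × 5 = 2375 mm².
A_nv = (475 − 4.5·32) × 5 = 1655 mm².
A_nt = (50 − 0.5·32) × 5 = 170 mm².
0.6 F_u A_nv = 407.1 kN; 0.6 F_y A_gv = 391.9 kN → shear yielding governs the shear term.
R_n = 391.9 + 1.0 × 410 × 170 / 1000 = 461.6 kN.
Design strength φR_n = 0.75 × 461.6 = 346 kN.

346 kN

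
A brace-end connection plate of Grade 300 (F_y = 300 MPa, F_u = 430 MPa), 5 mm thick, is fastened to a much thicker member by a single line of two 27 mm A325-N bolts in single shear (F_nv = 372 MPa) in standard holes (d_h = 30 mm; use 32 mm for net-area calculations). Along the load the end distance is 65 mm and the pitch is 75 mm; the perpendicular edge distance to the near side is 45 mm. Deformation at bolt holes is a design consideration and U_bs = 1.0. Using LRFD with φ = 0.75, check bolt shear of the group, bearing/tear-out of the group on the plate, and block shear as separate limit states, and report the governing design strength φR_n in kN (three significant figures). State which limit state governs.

Bolt shear: A_b = π·27²/4 = 572.6 mm²; R_n = 372 × 572.6 × 2 × 1 / 1000 = 426 kN → 0.75 × 426 = 319 kN.
Bearing: edge l_c = 50, r_n = 129 kN; interior l_c = 45, r_n = 116.1 kN; R_n = 129 + 1·116.1 = 245.1 kN → 184 kN.
Block shear: A_gv = 700, A_nv = 460, A_nt = 145 mm²; R_n = min(0.6F_uA_nv, 0.6F_yA_gv) + U_bs·F_u·A_nt = 181 kN → 136 kN.
Block shear governs: 136 kN.

136 kN (block shear governs)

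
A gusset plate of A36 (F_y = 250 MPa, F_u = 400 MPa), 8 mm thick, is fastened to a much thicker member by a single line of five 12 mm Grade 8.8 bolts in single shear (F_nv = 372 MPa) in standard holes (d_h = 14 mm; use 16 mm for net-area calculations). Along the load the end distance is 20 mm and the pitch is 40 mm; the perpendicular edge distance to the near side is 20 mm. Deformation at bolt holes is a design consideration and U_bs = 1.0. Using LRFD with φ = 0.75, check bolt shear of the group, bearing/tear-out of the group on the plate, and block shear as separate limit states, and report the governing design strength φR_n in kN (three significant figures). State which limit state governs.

158 kN (bolt shear governs)

Bolt shear: A_b = π·12²/4 = 113.1 mm²; R_n = 372 × 113.1 × 5 × 1 / 1000 = 210.4 kN → 0.75 × 210.4 = 158 kN.
Bearing: edge l_c = 13, r_n = 49.92 kN; interior l_c = 26, r_n = 92.16 kN; R_n = 49.92 + 4·92.16 = 418.6 kN → 314 kN.
Block shear: A_gv = 1440, A_nv = 864, A_nt = 96 mm²; R_n = min(0.6F_uA_nv, 0.6F_yA_gv) + U_bs·F_u·A_nt = 245.8 kN → 184 kN.
Bolt shear governs: 158 kN.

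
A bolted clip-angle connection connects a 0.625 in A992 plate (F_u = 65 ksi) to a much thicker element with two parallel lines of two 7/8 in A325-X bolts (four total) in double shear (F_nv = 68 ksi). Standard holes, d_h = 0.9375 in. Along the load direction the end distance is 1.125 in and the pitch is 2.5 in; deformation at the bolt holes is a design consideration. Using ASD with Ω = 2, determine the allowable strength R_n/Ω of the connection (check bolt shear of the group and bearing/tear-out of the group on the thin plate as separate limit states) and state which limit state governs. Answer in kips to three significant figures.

Bolt shear: A_b = π·0.875²/4 = 0.6013 in²; R_n = 68 × 0.6013 × 4 × 2 = 327.1 kips → 327.1 / 2 = 164 kips.
Bearing (1.2 l_c t F_u ≤ 2.4 d t F_u): upper limit = 2.4·0.875·0.625·65 = 85.31 kips.
  Edge l_c = 1.125 − 0.9375/2 = 0.6562 → r_n = 31.99 kips; interior l_c = 2.5 − 0.9375 = 1.562 → r_n = 76.17 kips.
  R_n,bearing = 2·31.99 + 2·76.17 = 216.3 kips → 216.3 / 2 = 108 kips.
Bearing governs: 108 kips.

108 kips (bearing governs)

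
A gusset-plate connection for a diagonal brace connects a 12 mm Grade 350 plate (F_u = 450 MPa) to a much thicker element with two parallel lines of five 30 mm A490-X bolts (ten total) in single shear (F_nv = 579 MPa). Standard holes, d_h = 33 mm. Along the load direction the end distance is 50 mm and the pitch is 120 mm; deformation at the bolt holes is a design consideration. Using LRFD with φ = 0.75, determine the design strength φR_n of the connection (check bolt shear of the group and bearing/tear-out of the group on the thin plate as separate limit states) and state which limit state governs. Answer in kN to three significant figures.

Bolt shear: A_b = π·30²/4 = 706.9 mm²; R_n = 579 × 706.9 × 10 × 1 / 1000 = 4093 kN → 0.75 × 4093 = 3070 kN.
Bearing (1.2 l_c t F_u ≤ 2.4 d t F_u): upper limit = 2.4·30·12·450 / 1000 = 388.8 kN.
  Edge l_c = 50 − 33/2 = 33.5 → r_n = 217.1 kN; interior l_c = 120 − 33 = 87 → r_n = 388.8 kN.
  R_n,bearing = 2·217.1 + 8·388.8 = 3545 kN → 0.75 × 3545 = 2660 kN.
Bearing governs: 2660 kN.

2660 kN (bearing governs)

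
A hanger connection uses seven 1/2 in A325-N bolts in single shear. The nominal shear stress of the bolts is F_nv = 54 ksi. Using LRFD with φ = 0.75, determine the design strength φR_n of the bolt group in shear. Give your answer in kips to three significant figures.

55.7 kips

A_b = π × 0.5² / 4 = 0.1963 in².
R_n = F_nv · A_b · n · n_s = 54 × 0.1963 × 7 × 1 = 74.22 kips.
Design strength φR_n = 0.75 × 74.22 = 55.7 kips.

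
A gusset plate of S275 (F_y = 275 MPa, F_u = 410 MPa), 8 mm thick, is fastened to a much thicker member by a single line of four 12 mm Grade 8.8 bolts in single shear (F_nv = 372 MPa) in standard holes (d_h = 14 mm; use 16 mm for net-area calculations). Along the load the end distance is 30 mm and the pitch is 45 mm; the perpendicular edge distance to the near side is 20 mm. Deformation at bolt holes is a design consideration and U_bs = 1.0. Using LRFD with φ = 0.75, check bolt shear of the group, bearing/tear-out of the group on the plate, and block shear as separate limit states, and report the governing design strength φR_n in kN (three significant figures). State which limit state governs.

Bolt shear: A_b = π·12²/4 = 113.1 mm²; R_n = 372 × 113.1 × 4 × 1 / 1000 = 168.3 kN → 0.75 × 168.3 = 126 kN.
Bearing: edge l_c = 23, r_n = 90.53 kN; interior l_c = 31, r_n = 94.46 kN; R_n = 90.53 + 3·94.46 = 373.9 kN → 280 kN.
Block shear: A_gv = 1320, A_nv = 872, A_nt = 96 mm²; R_n = min(0.6F_uA_nv, 0.6F_yA_gv) + U_bs·F_u·A_nt = 253.9 kN → 190 kN.
Bolt shear governs: 126 kN.

126 kN (bolt shear governs)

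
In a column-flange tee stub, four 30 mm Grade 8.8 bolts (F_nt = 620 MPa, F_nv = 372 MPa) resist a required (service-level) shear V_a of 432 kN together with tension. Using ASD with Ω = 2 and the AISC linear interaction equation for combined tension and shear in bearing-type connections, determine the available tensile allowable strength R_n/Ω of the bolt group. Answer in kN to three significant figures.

A_b = π·30²/4 = 706.9 mm²; f_rv = 432 × 1000 / (4 × 706.9) = 152.8 MPa.
F'_nt = 1.3 F_nt − (Ω F_nt / F_nv) f_rv = 1.3·620 − (2·620/372)·152.8 = 296.7 MPa, capped at F_nt → F'_nt = 296.7 MPa.
R_n = F'_nt · A_b · n = 296.7 × 706.9 × 4 / 1000 = 838.9 kN.
Allowable strength R_n/Ω = 838.9 / 2 = 419 kN.

419 kN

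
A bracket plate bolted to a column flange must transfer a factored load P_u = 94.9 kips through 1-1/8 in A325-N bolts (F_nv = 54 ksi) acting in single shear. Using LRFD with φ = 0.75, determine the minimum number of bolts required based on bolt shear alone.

3 bolts

A_b = π·1.125²/4 = 0.994 in².
Per-bolt design strength φR_n = 0.75 × 54 × 0.994 × 1 = 40.26 kips.
n ≥ 94.9 / 40.26 = 2.357 → use 3 bolts.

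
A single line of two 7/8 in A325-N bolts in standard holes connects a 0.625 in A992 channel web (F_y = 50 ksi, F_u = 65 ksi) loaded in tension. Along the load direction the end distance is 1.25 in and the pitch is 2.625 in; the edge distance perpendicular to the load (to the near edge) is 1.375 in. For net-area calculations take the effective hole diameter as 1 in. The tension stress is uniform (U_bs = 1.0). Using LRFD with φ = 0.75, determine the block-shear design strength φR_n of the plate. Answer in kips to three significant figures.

Shear plane L_v = 1.25 + 1·2.625 = 3.875 in; A_gv = 3.875 × 0.625 = 2.422 in².
A_nv = (3.875 − 1.5·1) × 0.625 = 1.484 in².
A_nt = (1.375 − 0.5·1) × 0.625 = 0.5469 in².
0.6 F_u A_nv = 57.89 kips; 0.6 F_y A_gv = 72.66 kips → shear rupture governs the shear term.
R_n = 57.89 + 1.0 × 65 × 0.5469 = 93.44 kips.
Design strength φR_n = 0.75 × 93.44 = 70.1 kips.

70.1 kips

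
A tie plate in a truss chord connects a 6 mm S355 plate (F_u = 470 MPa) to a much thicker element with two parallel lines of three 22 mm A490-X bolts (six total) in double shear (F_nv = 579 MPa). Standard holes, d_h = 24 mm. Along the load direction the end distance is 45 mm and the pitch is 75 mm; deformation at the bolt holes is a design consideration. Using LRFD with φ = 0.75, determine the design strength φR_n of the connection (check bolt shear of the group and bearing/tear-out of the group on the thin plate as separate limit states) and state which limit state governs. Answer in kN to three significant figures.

614 kN (bearing governs)

Bolt shear: A_b = π·22²/4 = 380.1 mm²; R_n = 579 × 380.1 × 6 × 2 / 1000 = 2641 kN → 0.75 × 2641 = 1980 kN.
Bearing (1.2 l_c t F_u ≤ 2.4 d t F_u): upper limit = 2.4·22·6·470 / 1000 = 148.9 kN.
  Edge l_c = 45 − 24/2 = 33 → r_n = 111.7 kN; interior l_c = 75 − 24 = 51 → r_n = 148.9 kN.
  R_n,bearing = 2·111.7 + 4·148.9 = 818.9 kN → 0.75 × 818.9 = 614 kN.
Bearing governs: 614 kN.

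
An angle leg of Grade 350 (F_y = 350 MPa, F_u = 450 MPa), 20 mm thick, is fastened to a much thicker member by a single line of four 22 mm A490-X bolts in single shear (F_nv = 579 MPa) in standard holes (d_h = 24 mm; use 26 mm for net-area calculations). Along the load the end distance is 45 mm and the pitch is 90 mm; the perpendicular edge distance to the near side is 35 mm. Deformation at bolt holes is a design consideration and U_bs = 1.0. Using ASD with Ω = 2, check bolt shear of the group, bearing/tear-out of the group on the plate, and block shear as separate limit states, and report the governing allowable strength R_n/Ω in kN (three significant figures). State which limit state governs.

440 kN (bolt shear governs)

Bolt shear: A_b = π·22²/4 = 380.1 mm²; R_n = 579 × 380.1 × 4 × 1 / 1000 = 880.4 kN → 880.4 / 2 = 440 kN.
Bearing: edge l_c = 33, r_n = 356.4 kN; interior l_c = 66, r_n = 475.2 kN; R_n = 356.4 + 3·475.2 = 1782 kN → 891 kN.
Block shear: A_gv = 6300, A_nv = 4480, A_nt = 440 mm²; R_n = min(0.6F_uA_nv, 0.6F_yA_gv) + U_bs·F_u·A_nt = 1408 kN → 704 kN.
Bolt shear governs: 440 kN.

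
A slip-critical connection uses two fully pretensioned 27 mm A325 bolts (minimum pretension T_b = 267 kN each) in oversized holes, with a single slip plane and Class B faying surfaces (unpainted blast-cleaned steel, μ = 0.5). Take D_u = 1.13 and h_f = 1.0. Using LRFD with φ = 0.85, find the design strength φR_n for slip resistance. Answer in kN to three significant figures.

256 kN

R_n = μ · D_u · h_f · T_b · n_s · n_b = 0.5 × 1.13 × 1.0 × 267 × 1 × 2 = 301.7 kN.
Design strength φR_n = 0.85 × 301.7 = 256 kN.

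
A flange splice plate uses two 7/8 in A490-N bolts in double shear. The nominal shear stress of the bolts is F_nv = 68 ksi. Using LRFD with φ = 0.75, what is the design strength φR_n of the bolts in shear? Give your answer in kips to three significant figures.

123 kips

A_b = π × 0.875² / 4 = 0.6013 in².
R_n = F_nv · A_b · n · n_s = 68 × 0.6013 × 2 × 2 = 163.6 kips.
Design strength φR_n = 0.75 × 163.6 = 123 kips.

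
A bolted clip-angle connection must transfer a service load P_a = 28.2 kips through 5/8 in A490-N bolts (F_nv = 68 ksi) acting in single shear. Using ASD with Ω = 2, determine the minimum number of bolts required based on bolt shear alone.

A_b = π·0.625²/4 = 0.3068 in².
Per-bolt allowable strength R_n/Ω = 68 × 0.3068 × 1 / 2 = 10.43 kips.
n ≥ 28.2 / 10.43 = 2.703 → use 3 bolts.

3 bolts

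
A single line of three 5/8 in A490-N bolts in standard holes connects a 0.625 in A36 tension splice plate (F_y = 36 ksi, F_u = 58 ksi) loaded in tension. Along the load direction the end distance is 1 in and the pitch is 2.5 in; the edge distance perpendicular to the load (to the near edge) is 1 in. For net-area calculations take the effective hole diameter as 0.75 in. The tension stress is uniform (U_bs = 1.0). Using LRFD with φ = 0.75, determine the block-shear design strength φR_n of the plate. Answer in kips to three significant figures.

Shear plane L_v = 1 + 2·2.5 = 6 in; A_gv = 6 × 0.625 = 3.75 in².
A_nv = (6 − 2.5·0.75) × 0.625 = 2.578 in².
A_nt = (1 − 0.5·0.75) × 0.625 = 0.3906 in².
0.6 F_u A_nv = 89.72 kips; 0.6 F_y A_gv = 81 kips → shear yielding governs the shear term.
R_n = 81 + 1.0 × 58 × 0.3906 = 103.7 kips.
Design strength φR_n = 0.75 × 103.7 = 77.7 kips.

77.7 kips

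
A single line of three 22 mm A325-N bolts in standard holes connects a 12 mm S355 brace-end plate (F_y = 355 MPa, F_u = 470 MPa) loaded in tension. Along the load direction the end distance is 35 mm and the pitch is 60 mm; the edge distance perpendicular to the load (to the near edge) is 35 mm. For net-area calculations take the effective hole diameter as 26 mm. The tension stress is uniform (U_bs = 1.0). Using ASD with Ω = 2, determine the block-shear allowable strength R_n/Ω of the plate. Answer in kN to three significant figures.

Shear plane L_v = 35 + 2·60 = 155 mm; A_gv = 155 × 12 = 1860 mm².
A_nv = (155 − 2.5·26) × 12 = 1080 mm².
A_nt = (35 − 0.5·26) × 12 = 264 mm².
0.6 F_u A_nv = 304.6 kN; 0.6 F_y A_gv = 396.2 kN → shear rupture governs the shear term.
R_n = 304.6 + 1.0 × 470 × 264 / 1000 = 428.6 kN.
Allowable strength R_n/Ω = 428.6 / 2 = 214 kN.

214 kN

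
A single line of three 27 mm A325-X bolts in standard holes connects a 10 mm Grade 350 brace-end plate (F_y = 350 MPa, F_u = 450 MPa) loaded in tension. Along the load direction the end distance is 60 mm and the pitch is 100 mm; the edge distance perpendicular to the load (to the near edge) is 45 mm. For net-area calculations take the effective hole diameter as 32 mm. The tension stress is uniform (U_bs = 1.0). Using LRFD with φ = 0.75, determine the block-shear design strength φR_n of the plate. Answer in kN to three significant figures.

462 kN

Shear plane L_v = 60 + 2·100 = 260 mm; A_gv = 260 × 10 = 2600 mm².
A_nv = (260 − 2.5·32) × 10 = 1800 mm².
A_nt = (45 − 0.5·32) × 10 = 290 mm².
0.6 F_u A_nv = 486 kN; 0.6 F_y A_gv = 546 kN → shear rupture governs the shear term.
R_n = 486 + 1.0 × 450 × 290 / 1000 = 616.5 kN.
Design strength φR_n = 0.75 × 616.5 = 462 kN.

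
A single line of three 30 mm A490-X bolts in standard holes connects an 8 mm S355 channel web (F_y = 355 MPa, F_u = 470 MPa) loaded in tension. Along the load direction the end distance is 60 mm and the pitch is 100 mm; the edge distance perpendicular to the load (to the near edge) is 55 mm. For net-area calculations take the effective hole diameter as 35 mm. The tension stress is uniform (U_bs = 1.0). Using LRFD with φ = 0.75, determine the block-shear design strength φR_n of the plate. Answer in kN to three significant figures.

Shear plane L_v = 60 + 2·100 = 260 mm; A_gv = 260 × 8 = 2080 mm².
A_nv = (260 − 2.5·35) × 8 = 1380 mm².
A_nt = (55 − 0.5·35) × 8 = 300 mm².
0.6 F_u A_nv = 389.2 kN; 0.6 F_y A_gv = 443 kN → shear rupture governs the shear term.
R_n = 389.2 + 1.0 × 470 × 300 / 1000 = 530.2 kN.
Design strength φR_n = 0.75 × 530.2 = 398 kN.

398 kN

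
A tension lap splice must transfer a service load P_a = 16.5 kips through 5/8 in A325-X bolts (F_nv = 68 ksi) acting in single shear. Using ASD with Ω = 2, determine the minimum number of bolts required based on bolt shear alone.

A_b = π·0.625²/4 = 0.3068 in².
Per-bolt allowable strength R_n/Ω = 68 × 0.3068 × 1 / 2 = 10.43 kips.
n ≥ 16.5 / 10.43 = 1.582 → use 2 bolts.

2 bolts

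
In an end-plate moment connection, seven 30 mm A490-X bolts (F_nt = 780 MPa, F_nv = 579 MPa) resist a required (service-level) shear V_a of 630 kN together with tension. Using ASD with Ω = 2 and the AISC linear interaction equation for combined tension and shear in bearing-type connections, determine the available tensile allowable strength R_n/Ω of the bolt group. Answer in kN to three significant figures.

1660 kN

A_b = π·30²/4 = 706.9 mm²; f_rv = 630 × 1000 / (7 × 706.9) = 127.3 MPa.
F'_nt = 1.3 F_nt − (Ω F_nt / F_nv) f_rv = 1.3·780 − (2·780/579)·127.3 = 671 MPa, capped at F_nt → F'_nt = 671 MPa.
R_n = F'_nt · A_b · n = 671 × 706.9 × 7 / 1000 = 3320 kN.
Allowable strength R_n/Ω = 3320 / 2 = 1660 kN.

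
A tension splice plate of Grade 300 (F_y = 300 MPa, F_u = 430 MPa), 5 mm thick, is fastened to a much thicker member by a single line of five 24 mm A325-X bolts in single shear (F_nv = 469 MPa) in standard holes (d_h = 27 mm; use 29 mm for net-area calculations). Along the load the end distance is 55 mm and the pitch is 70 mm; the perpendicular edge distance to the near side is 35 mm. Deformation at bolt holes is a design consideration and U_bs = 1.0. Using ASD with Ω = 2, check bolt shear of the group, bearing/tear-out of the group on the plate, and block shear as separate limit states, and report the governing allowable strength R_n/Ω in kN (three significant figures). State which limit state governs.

154 kN (block shear governs)

Bolt shear: A_b = π·24²/4 = 452.4 mm²; R_n = 469 × 452.4 × 5 × 1 / 1000 = 1061 kN → 1061 / 2 = 530 kN.
Bearing: edge l_c = 41.5, r_n = 107.1 kN; interior l_c = 43, r_n = 110.9 kN; R_n = 107.1 + 4·110.9 = 550.8 kN → 275 kN.
Block shear: A_gv = 1675, A_nv = 1022, A_nt = 102.5 mm²; R_n = min(0.6F_uA_nv, 0.6F_yA_gv) + U_bs·F_u·A_nt = 307.9 kN → 154 kN.
Block shear governs: 154 kN.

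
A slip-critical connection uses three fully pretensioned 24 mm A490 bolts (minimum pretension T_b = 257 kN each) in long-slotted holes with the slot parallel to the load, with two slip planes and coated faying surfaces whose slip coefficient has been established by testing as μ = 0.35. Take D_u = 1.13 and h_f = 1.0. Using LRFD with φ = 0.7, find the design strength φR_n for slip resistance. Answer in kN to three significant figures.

R_n = μ · D_u · h_f · T_b · n_s · n_b = 0.35 × 1.13 × 1.0 × 257 × 2 × 3 = 609.9 kN.
Design strength φR_n = 0.7 × 609.9 = 427 kN.

427 kN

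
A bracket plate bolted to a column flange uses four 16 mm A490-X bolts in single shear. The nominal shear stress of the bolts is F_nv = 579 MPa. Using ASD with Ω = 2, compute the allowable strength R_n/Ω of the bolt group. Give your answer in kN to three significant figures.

A_b = π × 16² / 4 = 201.1 mm².
R_n = F_nv · A_b · n · n_s = 579 × 201.1 × 4 × 1 / 1000 = 465.7 kN.
Allowable strength R_n/Ω = 465.7 / 2 = 233 kN.

233 kN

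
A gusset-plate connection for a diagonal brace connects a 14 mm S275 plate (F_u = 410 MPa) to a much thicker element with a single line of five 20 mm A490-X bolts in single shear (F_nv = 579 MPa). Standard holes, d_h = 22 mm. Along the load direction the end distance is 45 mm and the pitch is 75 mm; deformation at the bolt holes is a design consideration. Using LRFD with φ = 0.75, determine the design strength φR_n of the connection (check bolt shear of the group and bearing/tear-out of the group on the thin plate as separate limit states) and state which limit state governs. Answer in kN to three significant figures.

Bolt shear: A_b = π·20²/4 = 314.2 mm²; R_n = 579 × 314.2 × 5 × 1 / 1000 = 909.5 kN → 0.75 × 909.5 = 682 kN.
Bearing (1.2 l_c t F_u ≤ 2.4 d t F_u): upper limit = 2.4·20·14·410 / 1000 = 275.5 kN.
  Edge l_c = 45 − 22/2 = 34 → r_n = 234.2 kN; interior l_c = 75 − 22 = 53 → r_n = 275.5 kN.
  R_n,bearing = 1·234.2 + 4·275.5 = 1336 kN → 0.75 × 1336 = 1000 kN.
Bolt shear governs: 682 kN.

682 kN (bolt shear governs)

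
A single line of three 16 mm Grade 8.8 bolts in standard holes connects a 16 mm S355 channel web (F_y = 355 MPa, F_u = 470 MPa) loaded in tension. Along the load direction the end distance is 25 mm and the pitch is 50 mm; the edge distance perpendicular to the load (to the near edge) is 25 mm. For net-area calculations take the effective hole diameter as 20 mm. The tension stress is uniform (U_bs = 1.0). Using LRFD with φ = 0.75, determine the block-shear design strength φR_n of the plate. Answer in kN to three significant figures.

338 kN

Shear plane L_v = 25 + 2·50 = 125 mm; A_gv = 125 × 16 = 2000 mm².
A_nv = (125 − 2.5·20) × 16 = 1200 mm².
A_nt = (25 − 0.5·20) × 16 = 240 mm².
0.6 F_u A_nv = 338.4 kN; 0.6 F_y A_gv = 426 kN → shear rupture governs the shear term.
R_n = 338.4 + 1.0 × 470 × 240 / 1000 = 451.2 kN.
Design strength φR_n = 0.75 × 451.2 = 338 kN.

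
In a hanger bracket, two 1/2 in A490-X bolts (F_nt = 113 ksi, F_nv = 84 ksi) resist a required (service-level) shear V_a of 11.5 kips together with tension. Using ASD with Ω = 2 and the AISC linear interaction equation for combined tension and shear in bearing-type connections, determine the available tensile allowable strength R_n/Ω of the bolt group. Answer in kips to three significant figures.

A_b = π·0.5²/4 = 0.1963 in²; f_rv = 11.5 / (2 × 0.1963) = 29.28 ksi.
F'_nt = 1.3 F_nt − (Ω F_nt / F_nv) f_rv = 1.3·113 − (2·113/84)·29.28 = 68.11 ksi, capped at F_nt → F'_nt = 68.11 ksi.
R_n = F'_nt · A_b · n = 68.11 × 0.1963 × 2 = 26.75 kips.
Allowable strength R_n/Ω = 26.75 / 2 = 13.4 kips.

13.4 kips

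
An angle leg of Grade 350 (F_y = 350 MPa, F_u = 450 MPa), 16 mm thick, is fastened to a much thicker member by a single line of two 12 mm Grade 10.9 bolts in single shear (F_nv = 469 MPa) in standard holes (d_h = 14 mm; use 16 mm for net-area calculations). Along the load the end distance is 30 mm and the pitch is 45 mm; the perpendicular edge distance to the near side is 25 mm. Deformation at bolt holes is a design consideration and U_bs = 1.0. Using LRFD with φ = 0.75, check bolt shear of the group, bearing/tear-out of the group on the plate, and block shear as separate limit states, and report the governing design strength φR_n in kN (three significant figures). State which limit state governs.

Bolt shear: A_b = π·12²/4 = 113.1 mm²; R_n = 469 × 113.1 × 2 × 1 / 1000 = 106.1 kN → 0.75 × 106.1 = 79.6 kN.
Bearing: edge l_c = 23, r_n = 198.7 kN; interior l_c = 31, r_n = 207.4 kN; R_n = 198.7 + 1·207.4 = 406.1 kN → 305 kN.
Block shear: A_gv = 1200, A_nv = 816, A_nt = 272 mm²; R_n = min(0.6F_uA_nv, 0.6F_yA_gv) + U_bs·F_u·A_nt = 342.7 kN → 257 kN.
Bolt shear governs: 79.6 kN.

79.6 kN (bolt shear governs)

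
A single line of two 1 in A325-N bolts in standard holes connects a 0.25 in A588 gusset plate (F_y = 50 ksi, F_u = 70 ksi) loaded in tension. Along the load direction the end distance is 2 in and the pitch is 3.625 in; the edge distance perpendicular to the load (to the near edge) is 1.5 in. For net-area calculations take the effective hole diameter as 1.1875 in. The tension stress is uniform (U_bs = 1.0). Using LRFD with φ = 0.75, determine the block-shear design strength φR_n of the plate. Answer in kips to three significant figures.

Shear plane L_v = 2 + 1·3.625 = 5.625 in; A_gv = 5.625 × 0.25 = 1.406 in².
A_nv = (5.625 − 1.5·1.1875) × 0.25 = 0.9609 in².
A_nt = (1.5 − 0.5·1.1875) × 0.25 = 0.2266 in².
0.6 F_u A_nv = 40.36 kips; 0.6 F_y A_gv = 42.19 kips → shear rupture governs the shear term.
R_n = 40.36 + 1.0 × 70 × 0.2266 = 56.22 kips.
Design strength φR_n = 0.75 × 56.22 = 42.2 kips.

42.2 kips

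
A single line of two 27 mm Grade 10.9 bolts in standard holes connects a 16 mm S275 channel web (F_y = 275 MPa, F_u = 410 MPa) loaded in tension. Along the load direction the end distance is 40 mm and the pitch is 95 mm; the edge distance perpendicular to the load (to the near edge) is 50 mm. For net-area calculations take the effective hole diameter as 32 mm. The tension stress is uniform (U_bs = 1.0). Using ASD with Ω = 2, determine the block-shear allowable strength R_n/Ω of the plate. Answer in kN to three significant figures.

283 kN

Shear plane L_v = 40 + 1·95 = 135 mm; A_gv = 135 × 16 = 2160 mm².
A_nv = (135 − 1.5·32) × 16 = 1392 mm².
A_nt = (50 − 0.5·32) × 16 = 544 mm².
0.6 F_u A_nv = 342.4 kN; 0.6 F_y A_gv = 356.4 kN → shear rupture governs the shear term.
R_n = 342.4 + 1.0 × 410 × 544 / 1000 = 565.5 kN.
Allowable strength R_n/Ω = 565.5 / 2 = 283 kN.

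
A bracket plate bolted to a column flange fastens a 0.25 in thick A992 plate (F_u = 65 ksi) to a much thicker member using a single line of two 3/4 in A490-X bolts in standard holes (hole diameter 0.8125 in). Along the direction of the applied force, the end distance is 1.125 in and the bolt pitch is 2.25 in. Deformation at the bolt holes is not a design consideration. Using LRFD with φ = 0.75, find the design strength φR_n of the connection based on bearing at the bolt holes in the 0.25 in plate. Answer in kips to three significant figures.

39.4 kips

Per bolt r_n = 1.5 l_c t F_u ≤ 3.0 d t F_u; upper limit = 3.0 × 0.75 × 0.25 × 65 = 36.56 kips.
Edge bolt: l_c = 1.125 − 0.8125/2 = 0.7188 in → 1.5 × 0.7188 × 0.25 × 65 = 17.52 → r_n = 17.52 kips.
Interior bolts: l_c = 2.25 − 0.8125 = 1.438 in → 1.5 × 1.438 × 0.25 × 65 = 35.04 → r_n = 35.04 kips.
R_n = 1 × 17.52 + 1 × 35.04 = 52.56 kips.
Design strength φR_n = 0.75 × 52.56 = 39.4 kips.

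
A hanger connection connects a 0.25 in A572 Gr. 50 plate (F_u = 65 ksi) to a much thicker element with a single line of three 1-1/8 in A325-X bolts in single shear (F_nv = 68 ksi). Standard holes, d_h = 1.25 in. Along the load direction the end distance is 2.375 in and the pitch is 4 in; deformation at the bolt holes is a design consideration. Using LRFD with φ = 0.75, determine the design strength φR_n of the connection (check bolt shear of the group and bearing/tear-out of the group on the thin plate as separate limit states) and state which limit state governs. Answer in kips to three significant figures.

91.4 kips (bearing governs)

Bolt shear: A_b = π·1.125²/4 = 0.994 in²; R_n = 68 × 0.994 × 3 × 1 = 202.8 kips → 0.75 × 202.8 = 152 kips.
Bearing (1.2 l_c t F_u ≤ 2.4 d t F_u): upper limit = 2.4·1.125·0.25·65 = 43.87 kips.
  Edge l_c = 2.375 − 1.25/2 = 1.75 → r_n = 34.12 kips; interior l_c = 4 − 1.25 = 2.75 → r_n = 43.87 kips.
  R_n,bearing = 1·34.12 + 2·43.87 = 121.9 kips → 0.75 × 121.9 = 91.4 kips.
Bearing governs: 91.4 kips.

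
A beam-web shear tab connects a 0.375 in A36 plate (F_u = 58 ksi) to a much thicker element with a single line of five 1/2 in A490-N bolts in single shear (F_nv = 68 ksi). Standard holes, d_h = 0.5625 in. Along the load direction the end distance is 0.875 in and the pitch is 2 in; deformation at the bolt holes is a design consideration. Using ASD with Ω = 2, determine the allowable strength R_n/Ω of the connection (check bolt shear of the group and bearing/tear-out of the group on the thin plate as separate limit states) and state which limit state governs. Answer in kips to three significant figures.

Bolt shear: A_b = π·0.5²/4 = 0.1963 in²; R_n = 68 × 0.1963 × 5 × 1 = 66.76 kips → 66.76 / 2 = 33.4 kips.
Bearing (1.2 l_c t F_u ≤ 2.4 d t F_u): upper limit = 2.4·0.5·0.375·58 = 26.1 kips.
  Edge l_c = 0.875 − 0.5625/2 = 0.5938 → r_n = 15.5 kips; interior l_c = 2 − 0.5625 = 1.438 → r_n = 26.1 kips.
  R_n,bearing = 1·15.5 + 4·26.1 = 119.9 kips → 119.9 / 2 = 59.9 kips.
Bolt shear governs: 33.4 kips.

33.4 kips (bolt shear governs)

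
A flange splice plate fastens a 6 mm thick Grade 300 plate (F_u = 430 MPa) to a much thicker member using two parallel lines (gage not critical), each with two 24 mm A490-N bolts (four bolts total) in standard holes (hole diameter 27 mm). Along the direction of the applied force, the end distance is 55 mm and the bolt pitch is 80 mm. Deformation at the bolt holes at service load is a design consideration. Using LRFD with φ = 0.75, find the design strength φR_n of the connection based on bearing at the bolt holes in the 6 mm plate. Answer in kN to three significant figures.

Per bolt r_n = 1.2 l_c t F_u ≤ 2.4 d t F_u; upper limit = 2.4 × 24 × 6 × 430 / 1000 = 148.6 kN.
Edge bolt: l_c = 55 − 27/2 = 41.5 mm → 1.2 × 41.5 × 6 × 430 / 1000 = 128.5 → r_n = 128.5 kN.
Interior bolts: l_c = 80 − 27 = 53 mm → 1.2 × 53 × 6 × 430 / 1000 = 164.1 → r_n = 148.6 kN.
R_n = 2 × 128.5 + 2 × 148.6 = 554.2 kN.
Design strength φR_n = 0.75 × 554.2 = 416 kN.

416 kN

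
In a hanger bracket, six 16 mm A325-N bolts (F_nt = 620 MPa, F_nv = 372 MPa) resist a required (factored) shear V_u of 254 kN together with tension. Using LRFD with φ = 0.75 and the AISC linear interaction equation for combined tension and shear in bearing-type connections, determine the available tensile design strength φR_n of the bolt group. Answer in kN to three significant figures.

306 kN

A_b = π·16²/4 = 201.1 mm²; f_rv = 254 × 1000 / (6 × 201.1) = 210.5 MPa.
F'_nt = 1.3 F_nt − (F_nt / φF_nv) f_rv = 1.3·620 − (620/(0.75·372))·210.5 = 338.1 MPa, capped at F_nt → F'_nt = 338.1 MPa.
R_n = F'_nt · A_b · n = 338.1 × 201.1 × 6 / 1000 = 407.9 kN.
Design strength φR_n = 0.75 × 407.9 = 306 kN.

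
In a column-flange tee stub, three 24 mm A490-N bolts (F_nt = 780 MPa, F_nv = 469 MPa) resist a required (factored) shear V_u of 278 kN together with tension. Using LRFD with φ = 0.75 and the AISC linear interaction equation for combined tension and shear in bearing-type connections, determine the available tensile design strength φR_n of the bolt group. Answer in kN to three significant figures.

A_b = π·24²/4 = 452.4 mm²; f_rv = 278 × 1000 / (3 × 452.4) = 204.8 MPa.
F'_nt = 1.3 F_nt − (F_nt / φF_nv) f_rv = 1.3·780 − (780/(0.75·469))·204.8 = 559.8 MPa, capped at F_nt → F'_nt = 559.8 MPa.
R_n = F'_nt · A_b · n = 559.8 × 452.4 × 3 / 1000 = 759.7 kN.
Design strength φR_n = 0.75 × 759.7 = 570 kN.

570 kN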